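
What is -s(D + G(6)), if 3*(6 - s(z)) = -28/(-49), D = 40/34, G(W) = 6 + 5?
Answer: -122/21 ≈ -5.8095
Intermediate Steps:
G(W) = 11
D = 20/17 (D = 40*(1/34) = 20/17 ≈ 1.1765)
s(z) = 122/21 (s(z) = 6 - (-28)/(3*(-49)) = 6 - (-28)*(-1)/(3*49) = 6 - ⅓*4/7 = 6 - 4/21 = 122/21)
-s(D + G(6)) = -1*122/21 = -122/21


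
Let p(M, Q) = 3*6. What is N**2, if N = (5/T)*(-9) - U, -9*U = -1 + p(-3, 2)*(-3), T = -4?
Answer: 34225/1296 ≈ 26.408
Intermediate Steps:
p(M, Q) = 18
U = 55/9 (U = -(-1 + 18*(-3))/9 = -(-1 - 54)/9 = -1/9*(-55) = 55/9 ≈ 6.1111)
N = 185/36 (N = (5/(-4))*(-9) - 1*55/9 = (5*(-1/4))*(-9) - 55/9 = -5/4*(-9) - 55/9 = 45/4 - 55/9 = 185/36 ≈ 5.1389)
N**2 = (185/36)**2 = 34225/1296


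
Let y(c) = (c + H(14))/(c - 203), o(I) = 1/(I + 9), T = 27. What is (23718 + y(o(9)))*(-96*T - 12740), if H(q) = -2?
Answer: -1328393442148/3653 ≈ -3.6364e+8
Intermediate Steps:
o(I) = 1/(9 + I)
y(c) = (-2 + c)/(-203 + c) (y(c) = (c - 2)/(c - 203) = (-2 + c)/(-203 + c))
(23718 + y(o(9)))*(-96*T - 12740) = (23718 + (-2 + 1/(9 + 9))/(-203 + 1/(9 + 9)))*(-96*27 - 12740) = (23718 + (-2 + 1/18)/(-203 + 1/18))*(-2592 - 12740) = (23718 + (-2 + 1/18)/(-203 + 1/18))*(-15332) = (23718 - 35/18/(-3653/18))*(-15332) = (23718 - 18/3653*(-35/18))*(-15332) = (23718 + 35/3653)*(-15332) = (86641889/3653)*(-15332) = -1328393442148/3653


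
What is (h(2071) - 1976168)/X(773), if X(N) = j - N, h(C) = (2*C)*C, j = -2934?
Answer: -600174/337 ≈ -1780.9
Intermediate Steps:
h(C) = 2*C²
X(N) = -2934 - N
(h(2071) - 1976168)/X(773) = (2*2071² - 1976168)/(-2934 - 1*773) = (2*4289041 - 1976168)/(-2934 - 773) = (8578082 - 1976168)/(-3707) = 6601914*(-1/3707) = -600174/337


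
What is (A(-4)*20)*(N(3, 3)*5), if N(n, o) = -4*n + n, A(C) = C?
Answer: 3600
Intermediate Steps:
N(n, o) = -3*n
(A(-4)*20)*(N(3, 3)*5) = (-4*20)*(-3*3*5) = -(-720)*5 = -80*(-45) = 3600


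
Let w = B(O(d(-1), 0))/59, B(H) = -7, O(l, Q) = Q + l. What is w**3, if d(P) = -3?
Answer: -343/205379 ≈ -0.0016701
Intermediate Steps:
w = -7/59 ≈ -0.11864
w**3 = (-7/59)**3 = -343/205379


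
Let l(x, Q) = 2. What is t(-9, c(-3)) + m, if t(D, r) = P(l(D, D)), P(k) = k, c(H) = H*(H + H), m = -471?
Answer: -469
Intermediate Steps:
c(H) = 2*H**2 (c(H) = H*(2*H) = 2*H**2)
t(D, r) = 2
t(-9, c(-3)) + m = 2 - 471 = -469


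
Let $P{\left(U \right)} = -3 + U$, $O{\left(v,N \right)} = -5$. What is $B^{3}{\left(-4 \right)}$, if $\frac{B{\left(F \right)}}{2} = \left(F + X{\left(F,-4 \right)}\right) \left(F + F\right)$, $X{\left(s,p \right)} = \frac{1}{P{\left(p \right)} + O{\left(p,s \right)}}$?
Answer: $\frac{7529536}{27} \approx 2.7887 \cdot 10^{5}$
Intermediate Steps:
$X{\left(s,p \right)} = \frac{1}{-8 + p}$ ($X{\left(s,p \right)} = \frac{1}{\left(-3 + p\right) - 5} = \frac{1}{-8 + p}$)
$B{\left(F \right)} = 4 F \left(- \frac{1}{12} + F\right)$ ($B{\left(F \right)} = 2 \left(F + \frac{1}{-8 - 4}\right) \left(F + F\right) = 2 \left(F + \frac{1}{-12}\right) 2 F = 2 \left(F - \frac{1}{12}\right) 2 F = 2 \left(- \frac{1}{12} + F\right) 2 F = 2 \cdot 2 F \left(- \frac{1}{12} + F\right) = 4 F \left(- \frac{1}{12} + F\right)$)
$B^{3}{\left(-4 \right)} = \left(\frac{1}{3} \left(-4\right) \left(-1 + 12 \left(-4\right)\right)\right)^{3} = \left(\frac{1}{3} \left(-4\right) \left(-1 - 48\right)\right)^{3} = \left(\frac{1}{3} \left(-4\right) \left(-49\right)\right)^{3} = \left(\frac{196}{3}\right)^{3} = \frac{7529536}{27}$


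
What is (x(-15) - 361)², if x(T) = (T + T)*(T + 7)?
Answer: 14641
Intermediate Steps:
x(T) = 2*T*(7 + T) (x(T) = (2*T)*(7 + T) = 2*T*(7 + T))
(x(-15) - 361)² = (2*(-15)*(7 - 15) - 361)² = (2*(-15)*(-8) - 361)² = (240 - 361)² = (-121)² = 14641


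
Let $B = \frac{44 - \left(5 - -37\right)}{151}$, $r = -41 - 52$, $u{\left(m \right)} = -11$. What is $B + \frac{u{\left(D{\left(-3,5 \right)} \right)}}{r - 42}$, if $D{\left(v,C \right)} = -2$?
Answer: $\frac{1931}{20385} \approx 0.094727$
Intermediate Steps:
$r = -93$ ($r = -41 - 52 = -93$)
$B = \frac{2}{151}$ ($B = \left(44 - \left(5 + 37\right)\right) \frac{1}{151} = \left(44 - 42\right) \frac{1}{151} = 2 \cdot \frac{1}{151} = \frac{2}{151} \approx 0.013245$)
$B + \frac{u{\left(D{\left(-3,5 \right)} \right)}}{r - 42} = \frac{2}{151} + \frac{1}{-93 - 42} \left(-11\right) = \frac{2}{151} + \frac{1}{-135} \left(-11\right) = \frac{2}{151} - - \frac{11}{135} = \frac{2}{151} + \frac{11}{135} = \frac{1931}{20385}$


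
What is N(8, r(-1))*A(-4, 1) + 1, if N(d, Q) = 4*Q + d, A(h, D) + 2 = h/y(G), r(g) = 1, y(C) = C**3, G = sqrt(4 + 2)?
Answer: -23 - 4*sqrt(6)/3 ≈ -26.266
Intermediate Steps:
G = sqrt(6) ≈ 2.4495
A(h, D) = -2 + h*sqrt(6)/36 (A(h, D) = -2 + h/((sqrt(6))**3) = -2 + h/((6*sqrt(6))) = -2 + h*(sqrt(6)/36) = -2 + h*sqrt(6)/36)
N(d, Q) = d + 4*Q
N(8, r(-1))*A(-4, 1) + 1 = (8 + 4*1)*(-2 + (1/36)*(-4)*sqrt(6)) + 1 = (8 + 4)*(-2 - sqrt(6)/9) + 1 = 12*(-2 - sqrt(6)/9) + 1 = (-24 - 4*sqrt(6)/3) + 1 = -23 - 4*sqrt(6)/3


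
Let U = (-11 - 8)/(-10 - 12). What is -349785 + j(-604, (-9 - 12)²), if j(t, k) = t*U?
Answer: -3853373/11 ≈ -3.5031e+5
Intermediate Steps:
U = 19/22 (U = -19/(-22) = -19*(-1/22) = 19/22 ≈ 0.86364)
j(t, k) = 19*t/22 (j(t, k) = t*(19/22) = 19*t/22)
-349785 + j(-604, (-9 - 12)²) = -349785 + (19/22)*(-604) = -349785 - 5738/11 = -3853373/11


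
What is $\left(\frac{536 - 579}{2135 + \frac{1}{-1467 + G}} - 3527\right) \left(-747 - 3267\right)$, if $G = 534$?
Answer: $\frac{14100503387139}{995977} \approx 1.4157 \cdot 10^{7}$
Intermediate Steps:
$\left(\frac{536 - 579}{2135 + \frac{1}{-1467 + G}} - 3527\right) \left(-747 - 3267\right) = \left(\frac{536 - 579}{2135 + \frac{1}{-1467 + 534}} - 3527\right) \left(-747 - 3267\right) = \left(- \frac{43}{2135 + \frac{1}{-933}} - 3527\right) \left(-4014\right) = \left(- \frac{43}{2135 - \frac{1}{933}} - 3527\right) \left(-4014\right) = \left(- \frac{43}{\frac{1991954}{933}} - 3527\right) \left(-4014\right) = \left(\left(-43\right) \frac{933}{1991954} - 3527\right) \left(-4014\right) = \left(- \frac{40119}{1991954} - 3527\right) \left(-4014\right) = \left(- \frac{7025661877}{1991954}\right) \left(-4014\right) = \frac{14100503387139}{995977}$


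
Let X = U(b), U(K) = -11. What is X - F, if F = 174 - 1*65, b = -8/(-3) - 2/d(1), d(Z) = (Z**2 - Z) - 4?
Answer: -120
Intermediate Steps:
d(Z) = -4 + Z**2 - Z
b = 19/6 (b = -8/(-3) - 2/(-4 + 1**2 - 1*1) = -8*(-1/3) - 2/(-4 + 1 - 1) = 8/3 - 2/(-4) = 8/3 - 2*(-1/4) = 8/3 + 1/2 = 19/6 ≈ 3.1667)
F = 109 (F = 174 - 65 = 109)
X = -11
X - F = -11 - 1*109 = -11 - 109 = -120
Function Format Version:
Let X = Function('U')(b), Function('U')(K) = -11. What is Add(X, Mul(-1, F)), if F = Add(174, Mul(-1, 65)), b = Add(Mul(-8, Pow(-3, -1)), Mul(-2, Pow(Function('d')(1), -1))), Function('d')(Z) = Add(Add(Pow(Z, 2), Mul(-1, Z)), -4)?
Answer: -120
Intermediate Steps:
Function('d')(Z) = Add(-4, Pow(Z, 2), Mul(-1, Z))
b = Rational(19, 6) (b = Add(Mul(-8, Pow(-3, -1)), Mul(-2, Pow(Add(-4, Pow(1, 2), Mul(-1, 1)), -1))) = Add(Mul(-8, Rational(-1, 3)), Mul(-2, Pow(Add(-4, 1, -1), -1))) = Add(Rational(8, 3), Mul(-2, Pow(-4, -1))) = Add(Rational(8, 3), Mul(-2, Rational(-1, 4))) = Add(Rational(8, 3), Rational(1, 2)) = Rational(19, 6) ≈ 3.1667)
F = 109 (F = Add(174, -65) = 109)
X = -11
Add(X, Mul(-1, F)) = Add(-11, Mul(-1, 109)) = Add(-11, -109) = -120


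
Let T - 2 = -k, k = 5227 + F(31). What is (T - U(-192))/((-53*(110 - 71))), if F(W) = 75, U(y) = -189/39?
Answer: 68837/26871 ≈ 2.5618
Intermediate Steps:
U(y) = -63/13 (U(y) = -189*1/39 = -63/13)
k = 5302 (k = 5227 + 75 = 5302)
T = -5300 (T = 2 - 1*5302 = 2 - 5302 = -5300)
(T - U(-192))/((-53*(110 - 71))) = (-5300 - 1*(-63/13))/((-53*(110 - 71))) = (-5300 + 63/13)/((-53*39)) = -68837/13/(-2067) = -68837/13*(-1/2067) = 68837/26871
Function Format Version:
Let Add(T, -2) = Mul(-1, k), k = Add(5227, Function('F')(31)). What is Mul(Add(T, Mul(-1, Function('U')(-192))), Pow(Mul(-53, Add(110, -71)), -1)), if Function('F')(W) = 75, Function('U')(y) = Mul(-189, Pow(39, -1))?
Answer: Rational(68837, 26871) ≈ 2.5618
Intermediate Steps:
Function('U')(y) = Rational(-63, 13) (Function('U')(y) = Mul(-189, Rational(1, 39)) = Rational(-63, 13))
k = 5302 (k = Add(5227, 75) = 5302)
T = -5300 (T = Add(2, Mul(-1, 5302)) = Add(2, -5302) = -5300)
Mul(Add(T, Mul(-1, Function('U')(-192))), Pow(Mul(-53, Add(110, -71)), -1)) = Mul(Add(-5300, Mul(-1, Rational(-63, 13))), Pow(Mul(-53, Add(110, -71)), -1)) = Mul(Add(-5300, Rational(63, 13)), Pow(Mul(-53, 39), -1)) = Mul(Rational(-68837, 13), Pow(-2067, -1)) = Mul(Rational(-68837, 13), Rational(-1, 2067)) = Rational(68837, 26871)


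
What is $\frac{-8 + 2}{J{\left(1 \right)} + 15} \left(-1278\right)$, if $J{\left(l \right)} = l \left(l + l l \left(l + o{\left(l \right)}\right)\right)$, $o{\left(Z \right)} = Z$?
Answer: $426$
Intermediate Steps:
$J{\left(l \right)} = l \left(l + 2 l^{3}\right)$ ($J{\left(l \right)} = l \left(l + l l \left(l + l\right)\right) = l \left(l + l^{2} \cdot 2 l\right) = l \left(l + 2 l^{3}\right)$)
$\frac{-8 + 2}{J{\left(1 \right)} + 15} \left(-1278\right) = \frac{-8 + 2}{\left(1^{2} + 2 \cdot 1^{4}\right) + 15} \left(-1278\right) = - \frac{6}{\left(1 + 2 \cdot 1\right) + 15} \left(-1278\right) = - \frac{6}{\left(1 + 2\right) + 15} \left(-1278\right) = - \frac{6}{3 + 15} \left(-1278\right) = - \frac{6}{18} \left(-1278\right) = \left(-6\right) \frac{1}{18} \left(-1278\right) = \left(- \frac{1}{3}\right) \left(-1278\right) = 426$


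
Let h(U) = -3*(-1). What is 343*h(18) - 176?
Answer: 853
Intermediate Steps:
h(U) = 3
343*h(18) - 176 = 343*3 - 176 = 1029 - 176 = 853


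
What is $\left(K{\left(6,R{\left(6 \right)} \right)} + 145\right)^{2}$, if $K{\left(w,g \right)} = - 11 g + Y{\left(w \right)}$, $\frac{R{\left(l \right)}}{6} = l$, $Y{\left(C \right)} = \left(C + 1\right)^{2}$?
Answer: $40804$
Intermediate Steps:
$Y{\left(C \right)} = \left(1 + C\right)^{2}$
$R{\left(l \right)} = 6 l$
$K{\left(w,g \right)} = \left(1 + w\right)^{2} - 11 g$ ($K{\left(w,g \right)} = - 11 g + \left(1 + w\right)^{2} = \left(1 + w\right)^{2} - 11 g$)
$\left(K{\left(6,R{\left(6 \right)} \right)} + 145\right)^{2} = \left(\left(\left(1 + 6\right)^{2} - 11 \cdot 6 \cdot 6\right) + 145\right)^{2} = \left(\left(7^{2} - 396\right) + 145\right)^{2} = \left(\left(49 - 396\right) + 145\right)^{2} = \left(-347 + 145\right)^{2} = \left(-202\right)^{2} = 40804$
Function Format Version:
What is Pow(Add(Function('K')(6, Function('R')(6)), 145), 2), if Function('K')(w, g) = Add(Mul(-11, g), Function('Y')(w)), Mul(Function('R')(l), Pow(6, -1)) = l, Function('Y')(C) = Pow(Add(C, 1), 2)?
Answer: 40804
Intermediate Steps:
Function('Y')(C) = Pow(Add(1, C), 2)
Function('R')(l) = Mul(6, l)
Function('K')(w, g) = Add(Pow(Add(1, w), 2), Mul(-11, g)) (Function('K')(w, g) = Add(Mul(-11, g), Pow(Add(1, w), 2)) = Add(Pow(Add(1, w), 2), Mul(-11, g)))
Pow(Add(Function('K')(6, Function('R')(6)), 145), 2) = Pow(Add(Add(Pow(Add(1, 6), 2), Mul(-11, Mul(6, 6))), 145), 2) = Pow(Add(Add(Pow(7, 2), Mul(-11, 36)), 145), 2) = Pow(Add(Add(49, -396), 145), 2) = Pow(Add(-347, 145), 2) = Pow(-202, 2) = 40804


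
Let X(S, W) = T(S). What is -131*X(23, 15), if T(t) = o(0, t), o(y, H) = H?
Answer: -3013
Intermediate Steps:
T(t) = t
X(S, W) = S
-131*X(23, 15) = -131*23 = -3013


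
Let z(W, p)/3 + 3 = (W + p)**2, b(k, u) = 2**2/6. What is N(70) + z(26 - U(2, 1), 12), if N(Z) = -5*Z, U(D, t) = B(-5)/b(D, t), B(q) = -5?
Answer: 23407/4 ≈ 5851.8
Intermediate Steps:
b(k, u) = 2/3 (b(k, u) = 4*(1/6) = 2/3)
U(D, t) = -15/2 (U(D, t) = -5/2/3 = -5*3/2 = -15/2)
z(W, p) = -9 + 3*(W + p)**2
N(70) + z(26 - U(2, 1), 12) = -5*70 + (-9 + 3*((26 - 1*(-15/2)) + 12)**2) = -350 + (-9 + 3*((26 + 15/2) + 12)**2) = -350 + (-9 + 3*(67/2 + 12)**2) = -350 + (-9 + 3*(91/2)**2) = -350 + (-9 + 3*(8281/4)) = -350 + (-9 + 24843/4) = -350 + 24807/4 = 23407/4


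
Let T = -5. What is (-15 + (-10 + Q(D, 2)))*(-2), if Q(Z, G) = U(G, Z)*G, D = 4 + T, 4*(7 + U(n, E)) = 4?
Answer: 74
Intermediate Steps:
U(n, E) = -6 (U(n, E) = -7 + (¼)*4 = -7 + 1 = -6)
D = -1 (D = 4 - 5 = -1)
Q(Z, G) = -6*G
(-15 + (-10 + Q(D, 2)))*(-2) = (-15 + (-10 - 6*2))*(-2) = (-15 + (-10 - 12))*(-2) = (-15 - 22)*(-2) = -37*(-2) = 74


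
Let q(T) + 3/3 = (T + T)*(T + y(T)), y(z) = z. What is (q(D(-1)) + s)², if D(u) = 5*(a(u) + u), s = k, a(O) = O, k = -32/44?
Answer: 19193161/121 ≈ 1.5862e+5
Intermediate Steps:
k = -8/11 (k = -32*1/44 = -8/11 ≈ -0.72727)
s = -8/11 ≈ -0.72727
D(u) = 10*u (D(u) = 5*(u + u) = 5*(2*u) = 10*u)
q(T) = -1 + 4*T² (q(T) = -1 + (T + T)*(T + T) = -1 + (2*T)*(2*T) = -1 + 4*T²)
(q(D(-1)) + s)² = ((-1 + 4*(10*(-1))²) - 8/11)² = ((-1 + 4*(-10)²) - 8/11)² = ((-1 + 4*100) - 8/11)² = ((-1 + 400) - 8/11)² = (399 - 8/11)² = (4381/11)² = 19193161/121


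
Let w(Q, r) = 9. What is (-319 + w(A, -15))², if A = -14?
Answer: 96100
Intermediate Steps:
(-319 + w(A, -15))² = (-319 + 9)² = (-310)² = 96100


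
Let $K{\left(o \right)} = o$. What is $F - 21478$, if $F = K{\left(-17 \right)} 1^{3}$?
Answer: $-21495$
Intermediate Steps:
$F = -17$ ($F = - 17 \cdot 1^{3} = \left(-17\right) 1 = -17$)
$F - 21478 = -17 - 21478 = -21495$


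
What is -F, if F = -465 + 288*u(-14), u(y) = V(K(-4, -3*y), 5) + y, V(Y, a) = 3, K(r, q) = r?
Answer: 3633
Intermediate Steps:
u(y) = 3 + y
F = -3633 (F = -465 + 288*(3 - 14) = -465 + 288*(-11) = -465 - 3168 = -3633)
-F = -1*(-3633) = 3633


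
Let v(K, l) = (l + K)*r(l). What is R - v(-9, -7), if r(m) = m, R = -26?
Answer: -138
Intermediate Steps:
v(K, l) = l*(K + l) (v(K, l) = (l + K)*l = (K + l)*l = l*(K + l))
R - v(-9, -7) = -26 - (-7)*(-9 - 7) = -26 - (-7)*(-16) = -26 - 1*112 = -26 - 112 = -138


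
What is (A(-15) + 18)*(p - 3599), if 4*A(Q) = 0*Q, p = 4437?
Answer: 15084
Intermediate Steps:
A(Q) = 0 (A(Q) = (0*Q)/4 = (¼)*0 = 0)
(A(-15) + 18)*(p - 3599) = (0 + 18)*(4437 - 3599) = 18*838 = 15084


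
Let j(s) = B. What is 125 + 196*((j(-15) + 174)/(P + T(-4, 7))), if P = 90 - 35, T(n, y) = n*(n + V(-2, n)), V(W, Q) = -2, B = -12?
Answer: 41627/79 ≈ 526.92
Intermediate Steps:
j(s) = -12
T(n, y) = n*(-2 + n) (T(n, y) = n*(n - 2) = n*(-2 + n))
P = 55
125 + 196*((j(-15) + 174)/(P + T(-4, 7))) = 125 + 196*((-12 + 174)/(55 - 4*(-2 - 4))) = 125 + 196*(162/(55 - 4*(-6))) = 125 + 196*(162/(55 + 24)) = 125 + 196*(162/79) = 125 + 31752/79 = 41627/79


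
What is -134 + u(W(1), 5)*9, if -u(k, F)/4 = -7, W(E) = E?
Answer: 118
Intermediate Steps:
u(k, F) = 28 (u(k, F) = -4*(-7) = 28)
-134 + u(W(1), 5)*9 = -134 + 28*9 = -134 + 252 = 118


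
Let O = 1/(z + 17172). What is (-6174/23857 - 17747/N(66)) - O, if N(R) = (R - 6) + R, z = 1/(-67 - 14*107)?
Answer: -11399174230474267/80783298338778 ≈ -141.11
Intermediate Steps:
z = -1/1565 (z = 1/(-67 - 1498) = 1/(-1565) = -1/1565 ≈ -0.00063898)
N(R) = -6 + 2*R (N(R) = (-6 + R) + R = -6 + 2*R)
O = 1565/26874179 (O = 1/(-1/1565 + 17172) = 1/(26874179/1565) = 1565/26874179 ≈ 5.8234e-5)
(-6174/23857 - 17747/N(66)) - O = (-6174/23857 - 17747/(-6 + 2*66)) - 1*1565/26874179 = (-6174*1/23857 - 17747/(-6 + 132)) - 1565/26874179 = (-6174/23857 - 17747/126) - 1565/26874179 = -424168103/3005982 - 1565/26874179 = -11399174230474267/80783298338778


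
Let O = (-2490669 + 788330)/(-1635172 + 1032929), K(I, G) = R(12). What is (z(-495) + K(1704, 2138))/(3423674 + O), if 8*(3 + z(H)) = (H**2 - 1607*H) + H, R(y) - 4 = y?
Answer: 626392342057/16495083224968 ≈ 0.037974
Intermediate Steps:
R(y) = 4 + y
K(I, G) = 16 (K(I, G) = 4 + 12 = 16)
z(H) = -3 - 803*H/4 + H**2/8 (z(H) = -3 + ((H**2 - 1607*H) + H)/8 = -3 + (H**2 - 1606*H)/8 = -3 + (-803*H/4 + H**2/8) = -3 - 803*H/4 + H**2/8)
O = 1702339/602243 (O = -1702339/(-602243) = -1702339*(-1/602243) = 1702339/602243 ≈ 2.8267)
(z(-495) + K(1704, 2138))/(3423674 + O) = ((-3 - 803/4*(-495) + (1/8)*(-495)**2) + 16)/(3423674 + 1702339/602243) = ((-3 + 397485/4 + (1/8)*245025) + 16)/(2061885403121/602243) = ((-3 + 397485/4 + 245025/8) + 16)*(602243/2061885403121) = (1039971/8 + 16)*(602243/2061885403121) = (1040099/8)*(602243/2061885403121) = 626392342057/16495083224968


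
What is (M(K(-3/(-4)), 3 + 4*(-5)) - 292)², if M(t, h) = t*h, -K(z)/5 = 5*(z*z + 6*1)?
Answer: 1596242209/256 ≈ 6.2353e+6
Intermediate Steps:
K(z) = -150 - 25*z² (K(z) = -25*(z*z + 6*1) = -25*(z² + 6) = -25*(6 + z²) = -5*(30 + 5*z²) = -150 - 25*z²)
M(t, h) = h*t
(M(K(-3/(-4)), 3 + 4*(-5)) - 292)² = ((3 + 4*(-5))*(-150 - 25*(-3/(-4))²) - 292)² = ((3 - 20)*(-150 - 25*(-3*(-¼))²) - 292)² = (-17*(-150 - 25*(¾)²) - 292)² = (-17*(-150 - 25*9/16) - 292)² = (-17*(-150 - 225/16) - 292)² = (-17*(-2625/16) - 292)² = (44625/16 - 292)² = (39953/16)² = 1596242209/256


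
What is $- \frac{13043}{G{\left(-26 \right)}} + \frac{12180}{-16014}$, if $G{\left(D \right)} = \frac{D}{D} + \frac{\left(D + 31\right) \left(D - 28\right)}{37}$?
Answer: $\frac{1287562389}{621877} \approx 2070.4$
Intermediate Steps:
$G{\left(D \right)} = 1 + \frac{\left(-28 + D\right) \left(31 + D\right)}{37}$ ($G{\left(D \right)} = 1 + \left(31 + D\right) \left(-28 + D\right) \frac{1}{37} = 1 + \left(-28 + D\right) \left(31 + D\right) \frac{1}{37} = 1 + \frac{\left(-28 + D\right) \left(31 + D\right)}{37}$)
$- \frac{13043}{G{\left(-26 \right)}} + \frac{12180}{-16014} = - \frac{13043}{- \frac{831}{37} + \frac{\left(-26\right)^{2}}{37} + \frac{3}{37} \left(-26\right)} + \frac{12180}{-16014} = - \frac{13043}{- \frac{831}{37} + \frac{1}{37} \cdot 676 - \frac{78}{37}} + 12180 \left(- \frac{1}{16014}\right) = - \frac{13043}{- \frac{831}{37} + \frac{676}{37} - \frac{78}{37}} - \frac{2030}{2669} = - \frac{13043}{- \frac{233}{37}} - \frac{2030}{2669} = \left(-13043\right) \left(- \frac{37}{233}\right) - \frac{2030}{2669} = \frac{482591}{233} - \frac{2030}{2669} = \frac{1287562389}{621877}$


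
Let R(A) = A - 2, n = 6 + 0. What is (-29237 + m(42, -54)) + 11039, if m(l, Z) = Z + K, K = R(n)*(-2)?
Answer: -18260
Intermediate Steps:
n = 6
R(A) = -2 + A
K = -8 (K = (-2 + 6)*(-2) = 4*(-2) = -8)
m(l, Z) = -8 + Z (m(l, Z) = Z - 8 = -8 + Z)
(-29237 + m(42, -54)) + 11039 = (-29237 + (-8 - 54)) + 11039 = (-29237 - 62) + 11039 = -29299 + 11039 = -18260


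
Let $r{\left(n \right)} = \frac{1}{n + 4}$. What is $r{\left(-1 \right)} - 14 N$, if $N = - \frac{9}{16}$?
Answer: $\frac{197}{24} \approx 8.2083$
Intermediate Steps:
$N = - \frac{9}{16}$ ($N = \left(-9\right) \frac{1}{16} = - \frac{9}{16} \approx -0.5625$)
$r{\left(n \right)} = \frac{1}{4 + n}$
$r{\left(-1 \right)} - 14 N = \frac{1}{4 - 1} - - \frac{63}{8} = \frac{1}{3} + \frac{63}{8} = \frac{197}{24}$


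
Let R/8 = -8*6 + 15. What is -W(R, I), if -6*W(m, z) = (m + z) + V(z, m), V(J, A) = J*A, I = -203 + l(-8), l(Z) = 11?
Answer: 8372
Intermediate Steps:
I = -192 (I = -203 + 11 = -192)
V(J, A) = A*J
R = -264 (R = 8*(-8*6 + 15) = 8*(-48 + 15) = 8*(-33) = -264)
W(m, z) = -m/6 - z/6 - m*z/6 (W(m, z) = -((m + z) + m*z)/6 = -(m + z + m*z)/6 = -m/6 - z/6 - m*z/6)
-W(R, I) = -(-⅙*(-264) - ⅙*(-192) - ⅙*(-264)*(-192)) = -(44 + 32 - 8448) = -1*(-8372) = 8372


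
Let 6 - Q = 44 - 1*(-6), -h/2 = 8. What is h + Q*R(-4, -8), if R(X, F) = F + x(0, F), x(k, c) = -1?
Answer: 380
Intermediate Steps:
h = -16 (h = -2*8 = -16)
Q = -44 (Q = 6 - (44 - 1*(-6)) = 6 - (44 + 6) = 6 - 1*50 = 6 - 50 = -44)
R(X, F) = -1 + F (R(X, F) = F - 1 = -1 + F)
h + Q*R(-4, -8) = -16 - 44*(-1 - 8) = -16 - 44*(-9) = -16 + 396 = 380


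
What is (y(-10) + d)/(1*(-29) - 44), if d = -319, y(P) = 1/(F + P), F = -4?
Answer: 4467/1022 ≈ 4.3708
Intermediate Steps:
y(P) = 1/(-4 + P)
(y(-10) + d)/(1*(-29) - 44) = (1/(-4 - 10) - 319)/(1*(-29) - 44) = (1/(-14) - 319)/(-29 - 44) = (-1/14 - 319)/(-73) = -4467/14*(-1/73) = 4467/1022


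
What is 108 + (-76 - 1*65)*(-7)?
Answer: 1095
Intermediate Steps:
108 + (-76 - 1*65)*(-7) = 108 + (-76 - 65)*(-7) = 108 - 141*(-7) = 108 + 987 = 1095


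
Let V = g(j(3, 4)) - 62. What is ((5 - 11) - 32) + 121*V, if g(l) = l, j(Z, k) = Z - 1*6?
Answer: -7903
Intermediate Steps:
j(Z, k) = -6 + Z (j(Z, k) = Z - 6 = -6 + Z)
V = -65 (V = (-6 + 3) - 62 = -3 - 62 = -65)
((5 - 11) - 32) + 121*V = ((5 - 11) - 32) + 121*(-65) = (-6 - 32) - 7865 = -38 - 7865 = -7903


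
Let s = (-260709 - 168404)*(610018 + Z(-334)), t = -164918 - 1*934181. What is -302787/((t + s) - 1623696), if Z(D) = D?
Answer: 302787/261626053087 ≈ 1.1573e-6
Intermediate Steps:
t = -1099099 (t = -164918 - 934181 = -1099099)
s = -261623330292 (s = (-260709 - 168404)*(610018 - 334) = -429113*609684 = -261623330292)
-302787/((t + s) - 1623696) = -302787/((-1099099 - 261623330292) - 1623696) = -302787/(-261624429391 - 1623696) = -302787/(-261626053087) = -302787*(-1/261626053087) = 302787/261626053087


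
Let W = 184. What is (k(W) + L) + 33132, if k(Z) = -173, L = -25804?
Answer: 7155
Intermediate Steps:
(k(W) + L) + 33132 = (-173 - 25804) + 33132 = -25977 + 33132 = 7155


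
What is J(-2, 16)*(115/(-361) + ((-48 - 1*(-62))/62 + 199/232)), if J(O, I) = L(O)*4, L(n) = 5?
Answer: 9930965/649078 ≈ 15.300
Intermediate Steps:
J(O, I) = 20 (J(O, I) = 5*4 = 20)
J(-2, 16)*(115/(-361) + ((-48 - 1*(-62))/62 + 199/232)) = 20*(115/(-361) + ((-48 - 1*(-62))/62 + 199/232)) = 20*(115*(-1/361) + ((-48 + 62)*(1/62) + 199*(1/232))) = 20*(-115/361 + (14*(1/62) + 199/232)) = 20*(-115/361 + (7/31 + 199/232)) = 20*(-115/361 + 7793/7192) = 20*(1986193/2596312) = 9930965/649078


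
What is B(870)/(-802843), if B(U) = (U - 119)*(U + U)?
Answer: -1306740/802843 ≈ -1.6276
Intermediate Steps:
B(U) = 2*U*(-119 + U) (B(U) = (-119 + U)*(2*U) = 2*U*(-119 + U))
B(870)/(-802843) = (2*870*(-119 + 870))/(-802843) = (2*870*751)*(-1/802843) = 1306740*(-1/802843) = -1306740/802843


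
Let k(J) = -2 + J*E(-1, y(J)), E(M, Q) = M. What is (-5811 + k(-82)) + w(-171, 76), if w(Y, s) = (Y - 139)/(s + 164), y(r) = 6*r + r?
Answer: -137575/24 ≈ -5732.3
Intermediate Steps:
y(r) = 7*r
w(Y, s) = (-139 + Y)/(164 + s)
k(J) = -2 - J (k(J) = -2 + J*(-1) = -2 - J)
(-5811 + k(-82)) + w(-171, 76) = (-5811 + (-2 - 1*(-82))) + (-139 - 171)/(164 + 76) = (-5811 + (-2 + 82)) - 310/240 = (-5811 + 80) + (1/240)*(-310) = -5731 - 31/24 = -137575/24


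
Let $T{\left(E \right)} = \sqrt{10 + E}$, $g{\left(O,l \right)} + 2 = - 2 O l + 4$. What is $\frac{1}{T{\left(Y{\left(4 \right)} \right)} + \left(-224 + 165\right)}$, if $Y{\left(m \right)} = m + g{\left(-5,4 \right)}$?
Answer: $- \frac{59}{3425} - \frac{2 \sqrt{14}}{3425} \approx -0.019411$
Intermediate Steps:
$g{\left(O,l \right)} = 2 - 2 O l$ ($g{\left(O,l \right)} = -2 + \left(- 2 O l + 4\right) = -2 - \left(-4 + 2 O l\right) = 2 - 2 O l$)
$Y{\left(m \right)} = 42 + m$ ($Y{\left(m \right)} = m - \left(-2 - 40\right) = m + \left(2 + 40\right) = m + 42 = 42 + m$)
$\frac{1}{T{\left(Y{\left(4 \right)} \right)} + \left(-224 + 165\right)} = \frac{1}{\sqrt{10 + \left(42 + 4\right)} + \left(-224 + 165\right)} = \frac{1}{\sqrt{10 + 46} - 59} = \frac{1}{\sqrt{56} - 59} = \frac{1}{2 \sqrt{14} - 59} = \frac{1}{-59 + 2 \sqrt{14}}$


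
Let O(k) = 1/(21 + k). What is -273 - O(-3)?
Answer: -4915/18 ≈ -273.06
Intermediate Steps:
-273 - O(-3) = -273 - 1/(21 - 3) = -273 - 1/18 = -4915/18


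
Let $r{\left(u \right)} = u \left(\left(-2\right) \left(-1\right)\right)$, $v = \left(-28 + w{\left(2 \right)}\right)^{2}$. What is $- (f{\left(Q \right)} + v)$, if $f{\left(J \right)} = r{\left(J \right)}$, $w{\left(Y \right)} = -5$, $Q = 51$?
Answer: $-1191$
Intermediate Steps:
$v = 1089$ ($v = \left(-28 - 5\right)^{2} = \left(-33\right)^{2} = 1089$)
$r{\left(u \right)} = 2 u$ ($r{\left(u \right)} = u 2 = 2 u$)
$f{\left(J \right)} = 2 J$
$- (f{\left(Q \right)} + v) = - (2 \cdot 51 + 1089) = - (102 + 1089) = \left(-1\right) 1191 = -1191$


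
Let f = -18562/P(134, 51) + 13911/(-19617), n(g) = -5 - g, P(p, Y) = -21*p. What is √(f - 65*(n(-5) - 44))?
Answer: 2*√60647089998288885/9200373 ≈ 53.534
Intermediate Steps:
f = 54164200/9200373 (f = -18562/((-21*134)) + 13911/(-19617) = -18562/(-2814) + 13911*(-1/19617) = -18562*(-1/2814) - 4637/6539 = 9281/1407 - 4637/6539 = 54164200/9200373 ≈ 5.8872)
√(f - 65*(n(-5) - 44)) = √(54164200/9200373 - 65*((-5 - 1*(-5)) - 44)) = √(54164200/9200373 - 65*((-5 + 5) - 44)) = √(54164200/9200373 - 65*(0 - 44)) = √(54164200/9200373 - 65*(-44)) = √(54164200/9200373 + 2860) = √(26367230980/9200373) = 2*√60647089998288885/9200373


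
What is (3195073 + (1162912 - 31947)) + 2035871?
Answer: 6361909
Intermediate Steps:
(3195073 + (1162912 - 31947)) + 2035871 = (3195073 + 1130965) + 2035871 = 4326038 + 2035871 = 6361909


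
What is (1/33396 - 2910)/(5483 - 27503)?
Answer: 97182359/735379920 ≈ 0.13215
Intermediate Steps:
(1/33396 - 2910)/(5483 - 27503) = (1/33396 - 2910)/(-22020) = -97182359/33396*(-1/22020) = 97182359/735379920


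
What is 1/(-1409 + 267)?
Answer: -1/1142 ≈ -0.00087566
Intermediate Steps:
1/(-1409 + 267) = 1/(-1142) = -1/1142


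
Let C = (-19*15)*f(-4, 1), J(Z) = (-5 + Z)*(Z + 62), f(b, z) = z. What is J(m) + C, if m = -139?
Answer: 10803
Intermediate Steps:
J(Z) = (-5 + Z)*(62 + Z)
C = -285 (C = -19*15*1 = -285*1 = -285)
J(m) + C = (-310 + (-139)² + 57*(-139)) - 285 = (-310 + 19321 - 7923) - 285 = 11088 - 285 = 10803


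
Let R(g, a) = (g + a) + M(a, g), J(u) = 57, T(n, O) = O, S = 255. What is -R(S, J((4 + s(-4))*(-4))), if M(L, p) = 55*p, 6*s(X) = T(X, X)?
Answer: -14337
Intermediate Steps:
s(X) = X/6
R(g, a) = a + 56*g (R(g, a) = (g + a) + 55*g = (a + g) + 55*g = a + 56*g)
-R(S, J((4 + s(-4))*(-4))) = -(57 + 56*255) = -(57 + 14280) = -1*14337 = -14337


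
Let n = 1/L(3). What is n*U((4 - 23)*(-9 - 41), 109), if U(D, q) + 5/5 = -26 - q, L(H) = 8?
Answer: -17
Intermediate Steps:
U(D, q) = -27 - q (U(D, q) = -1 + (-26 - q) = -27 - q)
n = ⅛ (n = 1/8 = ⅛ ≈ 0.12500)
n*U((4 - 23)*(-9 - 41), 109) = (-27 - 1*109)/8 = (-27 - 109)/8 = (⅛)*(-136) = -17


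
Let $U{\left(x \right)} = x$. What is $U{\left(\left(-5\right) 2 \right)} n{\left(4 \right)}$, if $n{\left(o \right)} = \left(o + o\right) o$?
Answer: $-320$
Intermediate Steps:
$n{\left(o \right)} = 2 o^{2}$ ($n{\left(o \right)} = 2 o o = 2 o^{2}$)
$U{\left(\left(-5\right) 2 \right)} n{\left(4 \right)} = \left(-5\right) 2 \cdot 2 \cdot 4^{2} = - 10 \cdot 2 \cdot 16 = \left(-10\right) 32 = -320$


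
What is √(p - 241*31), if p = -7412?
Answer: 11*I*√123 ≈ 122.0*I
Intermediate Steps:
√(p - 241*31) = √(-7412 - 241*31) = √(-7412 - 7471) = √(-14883) = 11*I*√123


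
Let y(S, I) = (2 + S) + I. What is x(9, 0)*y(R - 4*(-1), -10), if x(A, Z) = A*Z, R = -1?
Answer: 0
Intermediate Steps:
y(S, I) = 2 + I + S
x(9, 0)*y(R - 4*(-1), -10) = (9*0)*(2 - 10 + (-1 - 4*(-1))) = 0*(2 - 10 + (-1 + 4)) = 0*(2 - 10 + 3) = 0*(-5) = 0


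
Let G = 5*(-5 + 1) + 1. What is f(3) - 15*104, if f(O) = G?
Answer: -1579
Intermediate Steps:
G = -19 (G = 5*(-4) + 1 = -20 + 1 = -19)
f(O) = -19
f(3) - 15*104 = -19 - 15*104 = -19 - 1560 = -1579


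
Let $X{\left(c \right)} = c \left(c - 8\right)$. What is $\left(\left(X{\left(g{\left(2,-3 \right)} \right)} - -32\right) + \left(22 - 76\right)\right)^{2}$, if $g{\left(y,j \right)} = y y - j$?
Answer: $841$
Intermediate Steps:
$g{\left(y,j \right)} = y^{2} - j$
$X{\left(c \right)} = c \left(-8 + c\right)$
$\left(\left(X{\left(g{\left(2,-3 \right)} \right)} - -32\right) + \left(22 - 76\right)\right)^{2} = \left(\left(\left(2^{2} - -3\right) \left(-8 - \left(-3 - 2^{2}\right)\right) - -32\right) + \left(22 - 76\right)\right)^{2} = \left(\left(\left(4 + 3\right) \left(-8 + \left(4 + 3\right)\right) + 32\right) + \left(22 - 76\right)\right)^{2} = \left(\left(7 \left(-8 + 7\right) + 32\right) - 54\right)^{2} = \left(\left(7 \left(-1\right) + 32\right) - 54\right)^{2} = \left(\left(-7 + 32\right) - 54\right)^{2} = \left(25 - 54\right)^{2} = \left(-29\right)^{2} = 841$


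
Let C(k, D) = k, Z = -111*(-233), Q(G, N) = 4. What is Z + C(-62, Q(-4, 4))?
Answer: 25801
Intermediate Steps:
Z = 25863
Z + C(-62, Q(-4, 4)) = 25863 - 62 = 25801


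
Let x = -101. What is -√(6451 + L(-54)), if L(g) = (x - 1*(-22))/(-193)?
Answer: -√240308546/193 ≈ -80.321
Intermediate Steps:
L(g) = 79/193 (L(g) = (-101 - 1*(-22))/(-193) = (-101 + 22)*(-1/193) = -79*(-1/193) = 79/193)
-√(6451 + L(-54)) = -√(6451 + 79/193) = -√(1245122/193) = -√240308546/193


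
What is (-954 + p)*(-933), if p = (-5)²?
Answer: 866757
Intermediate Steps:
p = 25
(-954 + p)*(-933) = (-954 + 25)*(-933) = -929*(-933) = 866757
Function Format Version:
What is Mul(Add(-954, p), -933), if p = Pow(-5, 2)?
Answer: 866757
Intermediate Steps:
p = 25
Mul(Add(-954, p), -933) = Mul(Add(-954, 25), -933) = Mul(-929, -933) = 866757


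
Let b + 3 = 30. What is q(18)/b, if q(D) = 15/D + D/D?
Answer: 11/162 ≈ 0.067901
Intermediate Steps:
b = 27 (b = -3 + 30 = 27)
q(D) = 1 + 15/D (q(D) = 15/D + 1 = 1 + 15/D)
q(18)/b = ((15 + 18)/18)/27 = ((1/18)*33)*(1/27) = (11/6)*(1/27) = 11/162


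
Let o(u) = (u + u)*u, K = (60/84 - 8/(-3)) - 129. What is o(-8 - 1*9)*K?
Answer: -1524764/21 ≈ -72608.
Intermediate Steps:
K = -2638/21 (K = (60*(1/84) - 8*(-1/3)) - 129 = (5/7 + 8/3) - 129 = 71/21 - 129 = -2638/21 ≈ -125.62)
o(u) = 2*u**2 (o(u) = (2*u)*u = 2*u**2)
o(-8 - 1*9)*K = (2*(-8 - 1*9)**2)*(-2638/21) = (2*(-8 - 9)**2)*(-2638/21) = (2*(-17)**2)*(-2638/21) = (2*289)*(-2638/21) = 578*(-2638/21) = -1524764/21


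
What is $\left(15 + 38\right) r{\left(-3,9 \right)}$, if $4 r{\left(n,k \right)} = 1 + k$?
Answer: $\frac{265}{2} \approx 132.5$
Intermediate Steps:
$r{\left(n,k \right)} = \frac{1}{4} + \frac{k}{4}$ ($r{\left(n,k \right)} = \frac{1 + k}{4} = \frac{1}{4} + \frac{k}{4}$)
$\left(15 + 38\right) r{\left(-3,9 \right)} = \left(15 + 38\right) \left(\frac{1}{4} + \frac{1}{4} \cdot 9\right) = 53 \left(\frac{1}{4} + \frac{9}{4}\right) = 53 \cdot \frac{5}{2} = \frac{265}{2}$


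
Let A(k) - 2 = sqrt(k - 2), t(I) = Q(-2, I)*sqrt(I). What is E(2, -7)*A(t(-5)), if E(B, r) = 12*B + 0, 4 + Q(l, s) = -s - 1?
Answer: 48 + 24*I*sqrt(2) ≈ 48.0 + 33.941*I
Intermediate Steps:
Q(l, s) = -5 - s (Q(l, s) = -4 + (-s - 1) = -4 + (-1 - s) = -5 - s)
E(B, r) = 12*B
t(I) = sqrt(I)*(-5 - I) (t(I) = (-5 - I)*sqrt(I) = sqrt(I)*(-5 - I))
A(k) = 2 + sqrt(-2 + k) (A(k) = 2 + sqrt(k - 2) = 2 + sqrt(-2 + k))
E(2, -7)*A(t(-5)) = (12*2)*(2 + sqrt(-2 + sqrt(-5)*(-5 - 1*(-5)))) = 24*(2 + sqrt(-2 + (I*sqrt(5))*(-5 + 5))) = 24*(2 + sqrt(-2 + (I*sqrt(5))*0)) = 24*(2 + sqrt(-2 + 0)) = 24*(2 + sqrt(-2)) = 24*(2 + I*sqrt(2)) = 48 + 24*I*sqrt(2)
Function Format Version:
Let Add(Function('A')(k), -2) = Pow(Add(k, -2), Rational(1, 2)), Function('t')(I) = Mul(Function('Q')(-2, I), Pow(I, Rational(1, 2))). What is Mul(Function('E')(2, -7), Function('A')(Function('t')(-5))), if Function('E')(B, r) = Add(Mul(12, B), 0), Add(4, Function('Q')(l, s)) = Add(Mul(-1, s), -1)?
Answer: Add(48, Mul(24, I, Pow(2, Rational(1, 2)))) ≈ Add(48.000, Mul(33.941, I))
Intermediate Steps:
Function('Q')(l, s) = Add(-5, Mul(-1, s)) (Function('Q')(l, s) = Add(-4, Add(Mul(-1, s), -1)) = Add(-4, Add(-1, Mul(-1, s))) = Add(-5, Mul(-1, s)))
Function('E')(B, r) = Mul(12, B)
Function('t')(I) = Mul(Pow(I, Rational(1, 2)), Add(-5, Mul(-1, I))) (Function('t')(I) = Mul(Add(-5, Mul(-1, I)), Pow(I, Rational(1, 2))) = Mul(Pow(I, Rational(1, 2)), Add(-5, Mul(-1, I))))
Function('A')(k) = Add(2, Pow(Add(-2, k), Rational(1, 2))) (Function('A')(k) = Add(2, Pow(Add(k, -2), Rational(1, 2))) = Add(2, Pow(Add(-2, k), Rational(1, 2))))
Mul(Function('E')(2, -7), Function('A')(Function('t')(-5))) = Mul(Mul(12, 2), Add(2, Pow(Add(-2, Mul(Pow(-5, Rational(1, 2)), Add(-5, Mul(-1, -5)))), Rational(1, 2)))) = Mul(24, Add(2, Pow(Add(-2, Mul(Mul(I, Pow(5, Rational(1, 2))), Add(-5, 5))), Rational(1, 2)))) = Mul(24, Add(2, Pow(Add(-2, Mul(Mul(I, Pow(5, Rational(1, 2))), 0)), Rational(1, 2)))) = Mul(24, Add(2, Pow(Add(-2, 0), Rational(1, 2)))) = Mul(24, Add(2, Pow(-2, Rational(1, 2)))) = Mul(24, Add(2, Mul(I, Pow(2, Rational(1, 2))))) = Add(48, Mul(24, I, Pow(2, Rational(1, 2))))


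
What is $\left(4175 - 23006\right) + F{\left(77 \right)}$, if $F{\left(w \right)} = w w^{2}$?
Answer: $437702$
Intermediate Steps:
$F{\left(w \right)} = w^{3}$
$\left(4175 - 23006\right) + F{\left(77 \right)} = \left(4175 - 23006\right) + 77^{3} = -18831 + 456533 = 437702$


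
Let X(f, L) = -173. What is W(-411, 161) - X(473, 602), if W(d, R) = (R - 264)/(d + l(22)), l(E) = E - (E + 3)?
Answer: 71725/414 ≈ 173.25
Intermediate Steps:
l(E) = -3 (l(E) = E - (3 + E) = E + (-3 - E) = -3)
W(d, R) = (-264 + R)/(-3 + d) (W(d, R) = (R - 264)/(d - 3) = (-264 + R)/(-3 + d))
W(-411, 161) - X(473, 602) = (-264 + 161)/(-3 - 411) - 1*(-173) = -103/(-414) + 173 = -1/414*(-103) + 173 = 103/414 + 173 = 71725/414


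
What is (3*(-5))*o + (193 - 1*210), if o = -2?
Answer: 13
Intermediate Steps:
(3*(-5))*o + (193 - 1*210) = (3*(-5))*(-2) + (193 - 1*210) = -15*(-2) + (193 - 210) = 30 - 17 = 13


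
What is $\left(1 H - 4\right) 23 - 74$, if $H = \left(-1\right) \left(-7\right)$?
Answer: $-5$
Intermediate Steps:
$H = 7$
$\left(1 H - 4\right) 23 - 74 = \left(1 \cdot 7 - 4\right) 23 - 74 = \left(7 - 4\right) 23 - 74 = 3 \cdot 23 - 74 = 69 - 74 = -5$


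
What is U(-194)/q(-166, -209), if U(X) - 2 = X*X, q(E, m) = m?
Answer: -37638/209 ≈ -180.09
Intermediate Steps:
U(X) = 2 + X² (U(X) = 2 + X*X = 2 + X²)
U(-194)/q(-166, -209) = (2 + (-194)²)/(-209) = (2 + 37636)*(-1/209) = 37638*(-1/209) = -37638/209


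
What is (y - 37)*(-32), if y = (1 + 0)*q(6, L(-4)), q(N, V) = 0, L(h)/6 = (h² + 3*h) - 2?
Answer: 1184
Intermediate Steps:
L(h) = -12 + 6*h² + 18*h (L(h) = 6*((h² + 3*h) - 2) = 6*(-2 + h² + 3*h) = -12 + 6*h² + 18*h)
y = 0 (y = (1 + 0)*0 = 1*0 = 0)
(y - 37)*(-32) = (0 - 37)*(-32) = -37*(-32) = 1184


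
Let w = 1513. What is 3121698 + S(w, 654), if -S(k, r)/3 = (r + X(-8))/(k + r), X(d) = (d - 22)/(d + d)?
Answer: 4919794617/1576 ≈ 3.1217e+6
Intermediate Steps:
X(d) = (-22 + d)/(2*d) (X(d) = (-22 + d)/((2*d)) = (-22 + d)*(1/(2*d)) = (-22 + d)/(2*d))
S(k, r) = -3*(15/8 + r)/(k + r) (S(k, r) = -3*(r + (1/2)*(-22 - 8)/(-8))/(k + r) = -3*(r + (1/2)*(-1/8)*(-30))/(k + r) = -3*(r + 15/8)/(k + r) = -3*(15/8 + r)/(k + r))
3121698 + S(w, 654) = 3121698 + (-45/8 - 3*654)/(1513 + 654) = 3121698 + (-45/8 - 1962)/2167 = 3121698 + (1/2167)*(-15741/8) = 3121698 - 1431/1576 = 4919794617/1576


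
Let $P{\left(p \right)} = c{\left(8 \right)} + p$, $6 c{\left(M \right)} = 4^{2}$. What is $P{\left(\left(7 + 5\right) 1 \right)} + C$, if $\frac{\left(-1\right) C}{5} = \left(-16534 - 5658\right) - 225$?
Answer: $\frac{336299}{3} \approx 1.121 \cdot 10^{5}$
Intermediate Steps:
$c{\left(M \right)} = \frac{8}{3}$ ($c{\left(M \right)} = \frac{4^{2}}{6} = \frac{1}{6} \cdot 16 = \frac{8}{3}$)
$P{\left(p \right)} = \frac{8}{3} + p$
$C = 112085$ ($C = - 5 \left(\left(-16534 - 5658\right) - 225\right) = - 5 \left(-22192 - 225\right) = \left(-5\right) \left(-22417\right) = 112085$)
$P{\left(\left(7 + 5\right) 1 \right)} + C = \left(\frac{8}{3} + \left(7 + 5\right) 1\right) + 112085 = \left(\frac{8}{3} + 12 \cdot 1\right) + 112085 = \left(\frac{8}{3} + 12\right) + 112085 = \frac{44}{3} + 112085 = \frac{336299}{3}$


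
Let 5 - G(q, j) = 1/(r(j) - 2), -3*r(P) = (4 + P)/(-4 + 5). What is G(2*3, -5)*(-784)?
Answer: -21952/5 ≈ -4390.4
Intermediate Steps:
r(P) = -4/3 - P/3 (r(P) = -(4 + P)/(3*(-4 + 5)) = -(4 + P)/(3*1) = -(4 + P)/3 = -4/3 - P/3)
G(q, j) = 5 - 1/(-10/3 - j/3) (G(q, j) = 5 - 1/((-4/3 - j/3) - 2) = 5 - 1/(-10/3 - j/3))
G(2*3, -5)*(-784) = ((53 + 5*(-5))/(10 - 5))*(-784) = ((53 - 25)/5)*(-784) = ((⅕)*28)*(-784) = (28/5)*(-784) = -21952/5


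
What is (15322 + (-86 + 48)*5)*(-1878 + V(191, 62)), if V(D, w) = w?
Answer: -27479712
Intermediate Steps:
(15322 + (-86 + 48)*5)*(-1878 + V(191, 62)) = (15322 + (-86 + 48)*5)*(-1878 + 62) = (15322 - 38*5)*(-1816) = (15322 - 190)*(-1816) = 15132*(-1816) = -27479712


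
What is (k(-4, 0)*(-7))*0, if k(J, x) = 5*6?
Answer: 0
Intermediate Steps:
k(J, x) = 30
(k(-4, 0)*(-7))*0 = (30*(-7))*0 = -210*0 = 0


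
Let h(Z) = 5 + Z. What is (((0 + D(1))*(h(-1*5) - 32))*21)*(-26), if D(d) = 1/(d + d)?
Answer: 8736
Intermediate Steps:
D(d) = 1/(2*d)
(((0 + D(1))*(h(-1*5) - 32))*21)*(-26) = (((0 + (1/2)/1)*((5 - 1*5) - 32))*21)*(-26) = (((0 + (1/2)*1)*((5 - 5) - 32))*21)*(-26) = (((0 + 1/2)*(0 - 32))*21)*(-26) = (((1/2)*(-32))*21)*(-26) = -16*21*(-26) = -336*(-26) = 8736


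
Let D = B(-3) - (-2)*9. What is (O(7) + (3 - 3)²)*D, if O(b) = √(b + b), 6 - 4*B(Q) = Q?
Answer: 81*√14/4 ≈ 75.769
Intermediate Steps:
B(Q) = 3/2 - Q/4
O(b) = √2*√b (O(b) = √(2*b) = √2*√b)
D = 81/4 (D = (3/2 - ¼*(-3)) - (-2)*9 = (3/2 + ¾) - 1*(-18) = 9/4 + 18 = 81/4 ≈ 20.250)
(O(7) + (3 - 3)²)*D = (√2*√7 + (3 - 3)²)*(81/4) = (√14 + 0²)*(81/4) = (√14 + 0)*(81/4) = √14*(81/4) = 81*√14/4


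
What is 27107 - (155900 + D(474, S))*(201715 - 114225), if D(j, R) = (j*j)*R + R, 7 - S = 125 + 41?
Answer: 3111821862177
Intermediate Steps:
S = -159 (S = 7 - (125 + 41) = 7 - 1*166 = 7 - 166 = -159)
D(j, R) = R + R*j² (D(j, R) = j²*R + R = R*j² + R = R + R*j²)
27107 - (155900 + D(474, S))*(201715 - 114225) = 27107 - (155900 - 159*(1 + 474²))*(201715 - 114225) = 27107 - (155900 - 159*(1 + 224676))*87490 = 27107 - (155900 - 159*224677)*87490 = 27107 - (155900 - 35723643)*87490 = 27107 - (-35567743)*87490 = 27107 - 1*(-3111821835070) = 27107 + 3111821835070 = 3111821862177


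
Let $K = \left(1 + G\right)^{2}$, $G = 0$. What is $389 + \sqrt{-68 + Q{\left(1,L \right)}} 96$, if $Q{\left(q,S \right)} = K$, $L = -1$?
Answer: $389 + 96 i \sqrt{67} \approx 389.0 + 785.79 i$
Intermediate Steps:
$K = 1$ ($K = \left(1 + 0\right)^{2} = 1^{2} = 1$)
$Q{\left(q,S \right)} = 1$
$389 + \sqrt{-68 + Q{\left(1,L \right)}} 96 = 389 + \sqrt{-68 + 1} \cdot 96 = 389 + \sqrt{-67} \cdot 96 = 389 + i \sqrt{67} \cdot 96 = 389 + 96 i \sqrt{67}$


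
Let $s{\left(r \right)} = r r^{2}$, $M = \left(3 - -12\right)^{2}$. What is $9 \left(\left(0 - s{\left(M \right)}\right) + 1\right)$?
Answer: $-102515616$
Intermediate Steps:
$M = 225$ ($M = \left(3 + 12\right)^{2} = 15^{2} = 225$)
$s{\left(r \right)} = r^{3}$
$9 \left(\left(0 - s{\left(M \right)}\right) + 1\right) = 9 \left(\left(0 - 225^{3}\right) + 1\right) = 9 \left(\left(0 - 11390625\right) + 1\right) = 9 \left(-11390625 + 1\right) = 9 \left(-11390624\right) = -102515616$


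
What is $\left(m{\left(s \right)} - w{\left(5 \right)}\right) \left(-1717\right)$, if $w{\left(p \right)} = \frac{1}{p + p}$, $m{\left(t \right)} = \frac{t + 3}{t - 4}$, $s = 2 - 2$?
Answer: $\frac{29189}{20} \approx 1459.4$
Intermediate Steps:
$s = 0$
$m{\left(t \right)} = \frac{3 + t}{-4 + t}$
$w{\left(p \right)} = \frac{1}{2 p}$
$\left(m{\left(s \right)} - w{\left(5 \right)}\right) \left(-1717\right) = \left(\frac{3 + 0}{-4 + 0} - \frac{1}{2 \cdot 5}\right) \left(-1717\right) = \left(\frac{1}{-4} \cdot 3 - \frac{1}{2} \cdot \frac{1}{5}\right) \left(-1717\right) = \left(\left(- \frac{1}{4}\right) 3 - \frac{1}{10}\right) \left(-1717\right) = \left(- \frac{3}{4} - \frac{1}{10}\right) \left(-1717\right) = \left(- \frac{17}{20}\right) \left(-1717\right) = \frac{29189}{20}$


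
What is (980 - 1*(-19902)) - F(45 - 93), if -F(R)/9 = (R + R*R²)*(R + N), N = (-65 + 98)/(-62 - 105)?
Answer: 8018359534/167 ≈ 4.8014e+7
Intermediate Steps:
N = -33/167 (N = 33/(-167) = 33*(-1/167) = -33/167 ≈ -0.19760)
F(R) = -9*(-33/167 + R)*(R + R³) (F(R) = -9*(R + R*R²)*(R - 33/167) = -9*(R + R³)*(-33/167 + R) = -9*(-33/167 + R)*(R + R³))
(980 - 1*(-19902)) - F(45 - 93) = (980 - 1*(-19902)) - 9*(45 - 93)*(33 - 167*(45 - 93) - 167*(45 - 93)³ + 33*(45 - 93)²)/167 = (980 + 19902) - 9*(-48)*(33 - 167*(-48) - 167*(-48)³ + 33*(-48)²)/167 = 20882 - 9*(-48)*(33 + 8016 - 167*(-110592) + 33*2304)/167 = 20882 - 9*(-48)*(33 + 8016 + 18468864 + 76032)/167 = 20882 - 9*(-48)*18552945/167 = 20882 - 1*(-8014872240/167) = 20882 + 8014872240/167 = 8018359534/167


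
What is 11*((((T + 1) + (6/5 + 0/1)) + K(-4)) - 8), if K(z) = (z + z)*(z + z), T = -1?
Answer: 3146/5 ≈ 629.20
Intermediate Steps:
K(z) = 4*z² (K(z) = (2*z)*(2*z) = 4*z²)
11*((((T + 1) + (6/5 + 0/1)) + K(-4)) - 8) = 11*((((-1 + 1) + (6/5 + 0/1)) + 4*(-4)²) - 8) = 11*(((0 + (6*(⅕) + 0*1)) + 4*16) - 8) = 11*(((0 + (6/5 + 0)) + 64) - 8) = 11*(((0 + 6/5) + 64) - 8) = 11*((6/5 + 64) - 8) = 11*(326/5 - 8) = 11*(286/5) = 3146/5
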